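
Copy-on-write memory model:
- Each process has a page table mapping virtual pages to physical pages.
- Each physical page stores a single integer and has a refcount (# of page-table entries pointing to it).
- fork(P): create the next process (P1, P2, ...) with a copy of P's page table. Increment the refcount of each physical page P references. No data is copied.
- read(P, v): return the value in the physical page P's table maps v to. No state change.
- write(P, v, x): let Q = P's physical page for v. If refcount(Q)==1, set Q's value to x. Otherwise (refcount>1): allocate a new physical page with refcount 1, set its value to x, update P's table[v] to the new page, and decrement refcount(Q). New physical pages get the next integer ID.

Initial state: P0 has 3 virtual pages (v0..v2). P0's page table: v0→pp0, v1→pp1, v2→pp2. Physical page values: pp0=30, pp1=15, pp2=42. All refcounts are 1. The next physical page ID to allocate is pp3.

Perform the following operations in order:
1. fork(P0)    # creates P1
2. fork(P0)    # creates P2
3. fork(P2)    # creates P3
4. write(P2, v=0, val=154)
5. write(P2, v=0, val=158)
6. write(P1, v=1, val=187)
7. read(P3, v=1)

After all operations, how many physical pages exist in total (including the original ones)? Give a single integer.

Answer: 5

Derivation:
Op 1: fork(P0) -> P1. 3 ppages; refcounts: pp0:2 pp1:2 pp2:2
Op 2: fork(P0) -> P2. 3 ppages; refcounts: pp0:3 pp1:3 pp2:3
Op 3: fork(P2) -> P3. 3 ppages; refcounts: pp0:4 pp1:4 pp2:4
Op 4: write(P2, v0, 154). refcount(pp0)=4>1 -> COPY to pp3. 4 ppages; refcounts: pp0:3 pp1:4 pp2:4 pp3:1
Op 5: write(P2, v0, 158). refcount(pp3)=1 -> write in place. 4 ppages; refcounts: pp0:3 pp1:4 pp2:4 pp3:1
Op 6: write(P1, v1, 187). refcount(pp1)=4>1 -> COPY to pp4. 5 ppages; refcounts: pp0:3 pp1:3 pp2:4 pp3:1 pp4:1
Op 7: read(P3, v1) -> 15. No state change.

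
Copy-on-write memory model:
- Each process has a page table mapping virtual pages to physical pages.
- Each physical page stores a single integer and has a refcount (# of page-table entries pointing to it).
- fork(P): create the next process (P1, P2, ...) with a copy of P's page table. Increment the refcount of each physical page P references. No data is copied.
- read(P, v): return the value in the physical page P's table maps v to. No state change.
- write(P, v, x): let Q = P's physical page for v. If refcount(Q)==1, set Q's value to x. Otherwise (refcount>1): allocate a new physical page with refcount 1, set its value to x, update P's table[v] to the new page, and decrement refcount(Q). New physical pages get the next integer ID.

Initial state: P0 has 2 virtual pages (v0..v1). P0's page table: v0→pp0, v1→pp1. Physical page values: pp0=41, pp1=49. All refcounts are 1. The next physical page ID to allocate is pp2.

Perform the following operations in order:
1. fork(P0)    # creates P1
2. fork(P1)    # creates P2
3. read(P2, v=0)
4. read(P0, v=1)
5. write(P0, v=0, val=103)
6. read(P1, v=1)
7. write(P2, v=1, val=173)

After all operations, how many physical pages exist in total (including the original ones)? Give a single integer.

Answer: 4

Derivation:
Op 1: fork(P0) -> P1. 2 ppages; refcounts: pp0:2 pp1:2
Op 2: fork(P1) -> P2. 2 ppages; refcounts: pp0:3 pp1:3
Op 3: read(P2, v0) -> 41. No state change.
Op 4: read(P0, v1) -> 49. No state change.
Op 5: write(P0, v0, 103). refcount(pp0)=3>1 -> COPY to pp2. 3 ppages; refcounts: pp0:2 pp1:3 pp2:1
Op 6: read(P1, v1) -> 49. No state change.
Op 7: write(P2, v1, 173). refcount(pp1)=3>1 -> COPY to pp3. 4 ppages; refcounts: pp0:2 pp1:2 pp2:1 pp3:1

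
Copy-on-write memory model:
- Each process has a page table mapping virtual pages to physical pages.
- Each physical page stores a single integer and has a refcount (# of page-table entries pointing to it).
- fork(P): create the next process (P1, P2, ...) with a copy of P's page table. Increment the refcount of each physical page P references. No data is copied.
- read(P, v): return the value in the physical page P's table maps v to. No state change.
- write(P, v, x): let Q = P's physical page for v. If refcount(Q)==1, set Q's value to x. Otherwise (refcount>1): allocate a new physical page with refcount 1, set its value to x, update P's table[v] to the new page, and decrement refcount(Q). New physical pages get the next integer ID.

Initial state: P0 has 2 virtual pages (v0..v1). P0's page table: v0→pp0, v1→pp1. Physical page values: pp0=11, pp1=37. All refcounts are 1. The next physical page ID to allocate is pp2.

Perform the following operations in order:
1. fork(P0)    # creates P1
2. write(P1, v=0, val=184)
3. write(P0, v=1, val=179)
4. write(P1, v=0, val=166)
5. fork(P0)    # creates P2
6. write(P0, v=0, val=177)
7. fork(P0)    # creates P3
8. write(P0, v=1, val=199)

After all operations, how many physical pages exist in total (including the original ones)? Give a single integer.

Answer: 6

Derivation:
Op 1: fork(P0) -> P1. 2 ppages; refcounts: pp0:2 pp1:2
Op 2: write(P1, v0, 184). refcount(pp0)=2>1 -> COPY to pp2. 3 ppages; refcounts: pp0:1 pp1:2 pp2:1
Op 3: write(P0, v1, 179). refcount(pp1)=2>1 -> COPY to pp3. 4 ppages; refcounts: pp0:1 pp1:1 pp2:1 pp3:1
Op 4: write(P1, v0, 166). refcount(pp2)=1 -> write in place. 4 ppages; refcounts: pp0:1 pp1:1 pp2:1 pp3:1
Op 5: fork(P0) -> P2. 4 ppages; refcounts: pp0:2 pp1:1 pp2:1 pp3:2
Op 6: write(P0, v0, 177). refcount(pp0)=2>1 -> COPY to pp4. 5 ppages; refcounts: pp0:1 pp1:1 pp2:1 pp3:2 pp4:1
Op 7: fork(P0) -> P3. 5 ppages; refcounts: pp0:1 pp1:1 pp2:1 pp3:3 pp4:2
Op 8: write(P0, v1, 199). refcount(pp3)=3>1 -> COPY to pp5. 6 ppages; refcounts: pp0:1 pp1:1 pp2:1 pp3:2 pp4:2 pp5:1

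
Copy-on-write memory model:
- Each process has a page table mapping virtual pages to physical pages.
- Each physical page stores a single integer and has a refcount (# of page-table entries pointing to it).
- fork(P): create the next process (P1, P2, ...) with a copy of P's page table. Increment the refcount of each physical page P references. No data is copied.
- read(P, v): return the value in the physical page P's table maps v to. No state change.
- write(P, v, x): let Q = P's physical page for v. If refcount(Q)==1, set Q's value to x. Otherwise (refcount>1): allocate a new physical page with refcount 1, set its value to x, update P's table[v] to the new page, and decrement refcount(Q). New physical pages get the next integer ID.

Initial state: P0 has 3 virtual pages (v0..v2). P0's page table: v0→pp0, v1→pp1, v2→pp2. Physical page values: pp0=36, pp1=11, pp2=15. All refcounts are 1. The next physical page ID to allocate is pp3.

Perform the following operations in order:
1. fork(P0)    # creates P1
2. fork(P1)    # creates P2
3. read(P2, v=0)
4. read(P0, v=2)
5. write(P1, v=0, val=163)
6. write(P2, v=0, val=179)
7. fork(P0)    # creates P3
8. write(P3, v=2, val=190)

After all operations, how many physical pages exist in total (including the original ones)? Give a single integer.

Op 1: fork(P0) -> P1. 3 ppages; refcounts: pp0:2 pp1:2 pp2:2
Op 2: fork(P1) -> P2. 3 ppages; refcounts: pp0:3 pp1:3 pp2:3
Op 3: read(P2, v0) -> 36. No state change.
Op 4: read(P0, v2) -> 15. No state change.
Op 5: write(P1, v0, 163). refcount(pp0)=3>1 -> COPY to pp3. 4 ppages; refcounts: pp0:2 pp1:3 pp2:3 pp3:1
Op 6: write(P2, v0, 179). refcount(pp0)=2>1 -> COPY to pp4. 5 ppages; refcounts: pp0:1 pp1:3 pp2:3 pp3:1 pp4:1
Op 7: fork(P0) -> P3. 5 ppages; refcounts: pp0:2 pp1:4 pp2:4 pp3:1 pp4:1
Op 8: write(P3, v2, 190). refcount(pp2)=4>1 -> COPY to pp5. 6 ppages; refcounts: pp0:2 pp1:4 pp2:3 pp3:1 pp4:1 pp5:1

Answer: 6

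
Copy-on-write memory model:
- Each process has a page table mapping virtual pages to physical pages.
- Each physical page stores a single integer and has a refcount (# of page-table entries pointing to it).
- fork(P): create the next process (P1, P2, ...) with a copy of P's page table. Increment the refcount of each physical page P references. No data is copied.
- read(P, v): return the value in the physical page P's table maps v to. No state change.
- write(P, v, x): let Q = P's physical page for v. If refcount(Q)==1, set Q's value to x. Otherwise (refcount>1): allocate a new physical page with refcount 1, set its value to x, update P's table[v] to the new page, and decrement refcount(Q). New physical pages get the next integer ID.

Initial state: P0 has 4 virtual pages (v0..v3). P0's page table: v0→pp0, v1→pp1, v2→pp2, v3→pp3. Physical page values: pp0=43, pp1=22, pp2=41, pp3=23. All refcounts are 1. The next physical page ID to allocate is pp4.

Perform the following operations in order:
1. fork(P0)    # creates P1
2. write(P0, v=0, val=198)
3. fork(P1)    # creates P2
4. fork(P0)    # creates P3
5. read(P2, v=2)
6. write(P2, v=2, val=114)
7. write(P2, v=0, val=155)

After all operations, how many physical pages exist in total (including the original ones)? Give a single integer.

Op 1: fork(P0) -> P1. 4 ppages; refcounts: pp0:2 pp1:2 pp2:2 pp3:2
Op 2: write(P0, v0, 198). refcount(pp0)=2>1 -> COPY to pp4. 5 ppages; refcounts: pp0:1 pp1:2 pp2:2 pp3:2 pp4:1
Op 3: fork(P1) -> P2. 5 ppages; refcounts: pp0:2 pp1:3 pp2:3 pp3:3 pp4:1
Op 4: fork(P0) -> P3. 5 ppages; refcounts: pp0:2 pp1:4 pp2:4 pp3:4 pp4:2
Op 5: read(P2, v2) -> 41. No state change.
Op 6: write(P2, v2, 114). refcount(pp2)=4>1 -> COPY to pp5. 6 ppages; refcounts: pp0:2 pp1:4 pp2:3 pp3:4 pp4:2 pp5:1
Op 7: write(P2, v0, 155). refcount(pp0)=2>1 -> COPY to pp6. 7 ppages; refcounts: pp0:1 pp1:4 pp2:3 pp3:4 pp4:2 pp5:1 pp6:1

Answer: 7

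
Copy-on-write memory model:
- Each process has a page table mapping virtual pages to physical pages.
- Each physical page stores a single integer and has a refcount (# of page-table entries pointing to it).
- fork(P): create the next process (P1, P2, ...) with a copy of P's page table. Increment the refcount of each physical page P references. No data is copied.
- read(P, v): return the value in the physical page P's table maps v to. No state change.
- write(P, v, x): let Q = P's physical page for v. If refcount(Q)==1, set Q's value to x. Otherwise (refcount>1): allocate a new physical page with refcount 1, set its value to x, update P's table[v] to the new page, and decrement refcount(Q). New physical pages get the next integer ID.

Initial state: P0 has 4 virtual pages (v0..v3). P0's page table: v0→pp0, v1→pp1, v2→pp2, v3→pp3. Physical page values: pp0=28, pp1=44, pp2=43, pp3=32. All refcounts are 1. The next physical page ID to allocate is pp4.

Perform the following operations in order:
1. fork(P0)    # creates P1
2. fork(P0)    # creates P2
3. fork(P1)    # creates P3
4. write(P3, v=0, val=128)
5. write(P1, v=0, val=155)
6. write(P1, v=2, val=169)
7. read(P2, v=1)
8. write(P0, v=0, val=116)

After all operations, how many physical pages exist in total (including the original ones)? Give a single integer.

Answer: 8

Derivation:
Op 1: fork(P0) -> P1. 4 ppages; refcounts: pp0:2 pp1:2 pp2:2 pp3:2
Op 2: fork(P0) -> P2. 4 ppages; refcounts: pp0:3 pp1:3 pp2:3 pp3:3
Op 3: fork(P1) -> P3. 4 ppages; refcounts: pp0:4 pp1:4 pp2:4 pp3:4
Op 4: write(P3, v0, 128). refcount(pp0)=4>1 -> COPY to pp4. 5 ppages; refcounts: pp0:3 pp1:4 pp2:4 pp3:4 pp4:1
Op 5: write(P1, v0, 155). refcount(pp0)=3>1 -> COPY to pp5. 6 ppages; refcounts: pp0:2 pp1:4 pp2:4 pp3:4 pp4:1 pp5:1
Op 6: write(P1, v2, 169). refcount(pp2)=4>1 -> COPY to pp6. 7 ppages; refcounts: pp0:2 pp1:4 pp2:3 pp3:4 pp4:1 pp5:1 pp6:1
Op 7: read(P2, v1) -> 44. No state change.
Op 8: write(P0, v0, 116). refcount(pp0)=2>1 -> COPY to pp7. 8 ppages; refcounts: pp0:1 pp1:4 pp2:3 pp3:4 pp4:1 pp5:1 pp6:1 pp7:1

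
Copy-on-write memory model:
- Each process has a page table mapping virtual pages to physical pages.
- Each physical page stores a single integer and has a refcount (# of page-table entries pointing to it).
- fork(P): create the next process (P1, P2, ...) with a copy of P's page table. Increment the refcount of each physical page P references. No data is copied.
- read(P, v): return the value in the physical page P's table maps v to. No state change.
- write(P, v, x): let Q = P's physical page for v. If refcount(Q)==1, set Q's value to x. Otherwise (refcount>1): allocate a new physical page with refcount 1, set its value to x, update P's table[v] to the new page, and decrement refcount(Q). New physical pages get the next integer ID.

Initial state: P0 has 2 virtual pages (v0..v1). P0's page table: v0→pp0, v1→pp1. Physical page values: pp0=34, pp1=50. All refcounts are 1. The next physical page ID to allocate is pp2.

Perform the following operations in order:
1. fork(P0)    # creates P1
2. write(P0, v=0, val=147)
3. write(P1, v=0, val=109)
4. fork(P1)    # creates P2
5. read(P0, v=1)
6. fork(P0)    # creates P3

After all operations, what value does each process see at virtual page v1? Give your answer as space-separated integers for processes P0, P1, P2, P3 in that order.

Op 1: fork(P0) -> P1. 2 ppages; refcounts: pp0:2 pp1:2
Op 2: write(P0, v0, 147). refcount(pp0)=2>1 -> COPY to pp2. 3 ppages; refcounts: pp0:1 pp1:2 pp2:1
Op 3: write(P1, v0, 109). refcount(pp0)=1 -> write in place. 3 ppages; refcounts: pp0:1 pp1:2 pp2:1
Op 4: fork(P1) -> P2. 3 ppages; refcounts: pp0:2 pp1:3 pp2:1
Op 5: read(P0, v1) -> 50. No state change.
Op 6: fork(P0) -> P3. 3 ppages; refcounts: pp0:2 pp1:4 pp2:2
P0: v1 -> pp1 = 50
P1: v1 -> pp1 = 50
P2: v1 -> pp1 = 50
P3: v1 -> pp1 = 50

Answer: 50 50 50 50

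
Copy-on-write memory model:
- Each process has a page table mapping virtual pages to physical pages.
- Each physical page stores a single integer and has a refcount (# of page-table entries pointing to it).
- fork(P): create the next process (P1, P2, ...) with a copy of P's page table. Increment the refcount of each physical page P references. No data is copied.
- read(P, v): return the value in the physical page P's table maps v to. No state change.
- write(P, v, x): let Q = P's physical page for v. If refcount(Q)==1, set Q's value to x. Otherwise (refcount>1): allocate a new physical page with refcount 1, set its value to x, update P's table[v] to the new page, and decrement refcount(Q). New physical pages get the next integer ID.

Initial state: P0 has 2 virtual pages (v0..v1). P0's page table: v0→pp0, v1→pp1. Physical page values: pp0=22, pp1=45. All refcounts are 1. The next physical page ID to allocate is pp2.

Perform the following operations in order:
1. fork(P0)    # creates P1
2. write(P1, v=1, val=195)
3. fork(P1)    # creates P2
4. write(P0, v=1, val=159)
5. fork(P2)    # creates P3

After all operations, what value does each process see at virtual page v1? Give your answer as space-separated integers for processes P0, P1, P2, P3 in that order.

Answer: 159 195 195 195

Derivation:
Op 1: fork(P0) -> P1. 2 ppages; refcounts: pp0:2 pp1:2
Op 2: write(P1, v1, 195). refcount(pp1)=2>1 -> COPY to pp2. 3 ppages; refcounts: pp0:2 pp1:1 pp2:1
Op 3: fork(P1) -> P2. 3 ppages; refcounts: pp0:3 pp1:1 pp2:2
Op 4: write(P0, v1, 159). refcount(pp1)=1 -> write in place. 3 ppages; refcounts: pp0:3 pp1:1 pp2:2
Op 5: fork(P2) -> P3. 3 ppages; refcounts: pp0:4 pp1:1 pp2:3
P0: v1 -> pp1 = 159
P1: v1 -> pp2 = 195
P2: v1 -> pp2 = 195
P3: v1 -> pp2 = 195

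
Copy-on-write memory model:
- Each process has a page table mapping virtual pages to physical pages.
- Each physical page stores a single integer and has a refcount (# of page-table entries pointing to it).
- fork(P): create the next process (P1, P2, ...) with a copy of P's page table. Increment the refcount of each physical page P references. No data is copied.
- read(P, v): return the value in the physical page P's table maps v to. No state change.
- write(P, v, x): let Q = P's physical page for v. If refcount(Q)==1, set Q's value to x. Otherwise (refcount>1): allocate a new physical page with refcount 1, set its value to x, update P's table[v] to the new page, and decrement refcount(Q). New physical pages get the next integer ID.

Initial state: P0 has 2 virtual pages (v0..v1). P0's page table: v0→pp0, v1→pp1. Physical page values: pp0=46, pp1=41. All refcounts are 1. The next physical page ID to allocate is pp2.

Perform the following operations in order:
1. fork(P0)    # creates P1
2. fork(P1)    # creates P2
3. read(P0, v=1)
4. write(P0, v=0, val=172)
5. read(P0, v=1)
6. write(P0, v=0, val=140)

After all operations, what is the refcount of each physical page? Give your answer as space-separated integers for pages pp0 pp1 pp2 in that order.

Op 1: fork(P0) -> P1. 2 ppages; refcounts: pp0:2 pp1:2
Op 2: fork(P1) -> P2. 2 ppages; refcounts: pp0:3 pp1:3
Op 3: read(P0, v1) -> 41. No state change.
Op 4: write(P0, v0, 172). refcount(pp0)=3>1 -> COPY to pp2. 3 ppages; refcounts: pp0:2 pp1:3 pp2:1
Op 5: read(P0, v1) -> 41. No state change.
Op 6: write(P0, v0, 140). refcount(pp2)=1 -> write in place. 3 ppages; refcounts: pp0:2 pp1:3 pp2:1

Answer: 2 3 1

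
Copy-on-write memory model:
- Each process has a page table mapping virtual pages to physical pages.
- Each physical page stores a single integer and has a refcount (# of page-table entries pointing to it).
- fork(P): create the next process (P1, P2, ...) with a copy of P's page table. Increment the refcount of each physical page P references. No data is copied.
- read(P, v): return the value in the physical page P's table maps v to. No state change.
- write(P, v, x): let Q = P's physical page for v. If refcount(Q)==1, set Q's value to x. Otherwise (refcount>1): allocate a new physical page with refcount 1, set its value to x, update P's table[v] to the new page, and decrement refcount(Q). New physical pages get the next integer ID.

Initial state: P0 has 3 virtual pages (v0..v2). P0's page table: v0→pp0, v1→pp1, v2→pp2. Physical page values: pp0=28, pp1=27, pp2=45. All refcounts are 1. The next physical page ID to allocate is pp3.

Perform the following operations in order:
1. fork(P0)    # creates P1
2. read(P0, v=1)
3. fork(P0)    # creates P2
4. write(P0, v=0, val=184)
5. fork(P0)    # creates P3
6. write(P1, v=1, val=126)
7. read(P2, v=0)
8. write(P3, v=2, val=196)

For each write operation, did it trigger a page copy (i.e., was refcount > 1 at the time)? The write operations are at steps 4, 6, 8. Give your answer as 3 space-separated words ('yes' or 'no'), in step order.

Op 1: fork(P0) -> P1. 3 ppages; refcounts: pp0:2 pp1:2 pp2:2
Op 2: read(P0, v1) -> 27. No state change.
Op 3: fork(P0) -> P2. 3 ppages; refcounts: pp0:3 pp1:3 pp2:3
Op 4: write(P0, v0, 184). refcount(pp0)=3>1 -> COPY to pp3. 4 ppages; refcounts: pp0:2 pp1:3 pp2:3 pp3:1
Op 5: fork(P0) -> P3. 4 ppages; refcounts: pp0:2 pp1:4 pp2:4 pp3:2
Op 6: write(P1, v1, 126). refcount(pp1)=4>1 -> COPY to pp4. 5 ppages; refcounts: pp0:2 pp1:3 pp2:4 pp3:2 pp4:1
Op 7: read(P2, v0) -> 28. No state change.
Op 8: write(P3, v2, 196). refcount(pp2)=4>1 -> COPY to pp5. 6 ppages; refcounts: pp0:2 pp1:3 pp2:3 pp3:2 pp4:1 pp5:1

yes yes yes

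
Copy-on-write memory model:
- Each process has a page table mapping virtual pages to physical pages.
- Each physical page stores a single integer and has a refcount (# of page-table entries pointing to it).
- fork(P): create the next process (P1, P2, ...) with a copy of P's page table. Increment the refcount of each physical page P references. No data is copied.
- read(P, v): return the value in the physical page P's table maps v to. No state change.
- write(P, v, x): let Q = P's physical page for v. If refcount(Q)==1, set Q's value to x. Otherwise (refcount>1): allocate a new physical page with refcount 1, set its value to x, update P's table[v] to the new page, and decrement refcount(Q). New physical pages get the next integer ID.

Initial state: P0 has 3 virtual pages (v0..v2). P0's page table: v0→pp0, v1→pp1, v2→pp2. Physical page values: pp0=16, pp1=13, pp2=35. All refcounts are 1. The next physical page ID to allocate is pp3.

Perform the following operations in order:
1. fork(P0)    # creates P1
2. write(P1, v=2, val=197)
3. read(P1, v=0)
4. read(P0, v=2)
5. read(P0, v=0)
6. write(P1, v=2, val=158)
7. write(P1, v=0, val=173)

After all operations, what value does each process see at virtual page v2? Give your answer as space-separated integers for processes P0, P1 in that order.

Op 1: fork(P0) -> P1. 3 ppages; refcounts: pp0:2 pp1:2 pp2:2
Op 2: write(P1, v2, 197). refcount(pp2)=2>1 -> COPY to pp3. 4 ppages; refcounts: pp0:2 pp1:2 pp2:1 pp3:1
Op 3: read(P1, v0) -> 16. No state change.
Op 4: read(P0, v2) -> 35. No state change.
Op 5: read(P0, v0) -> 16. No state change.
Op 6: write(P1, v2, 158). refcount(pp3)=1 -> write in place. 4 ppages; refcounts: pp0:2 pp1:2 pp2:1 pp3:1
Op 7: write(P1, v0, 173). refcount(pp0)=2>1 -> COPY to pp4. 5 ppages; refcounts: pp0:1 pp1:2 pp2:1 pp3:1 pp4:1
P0: v2 -> pp2 = 35
P1: v2 -> pp3 = 158

Answer: 35 158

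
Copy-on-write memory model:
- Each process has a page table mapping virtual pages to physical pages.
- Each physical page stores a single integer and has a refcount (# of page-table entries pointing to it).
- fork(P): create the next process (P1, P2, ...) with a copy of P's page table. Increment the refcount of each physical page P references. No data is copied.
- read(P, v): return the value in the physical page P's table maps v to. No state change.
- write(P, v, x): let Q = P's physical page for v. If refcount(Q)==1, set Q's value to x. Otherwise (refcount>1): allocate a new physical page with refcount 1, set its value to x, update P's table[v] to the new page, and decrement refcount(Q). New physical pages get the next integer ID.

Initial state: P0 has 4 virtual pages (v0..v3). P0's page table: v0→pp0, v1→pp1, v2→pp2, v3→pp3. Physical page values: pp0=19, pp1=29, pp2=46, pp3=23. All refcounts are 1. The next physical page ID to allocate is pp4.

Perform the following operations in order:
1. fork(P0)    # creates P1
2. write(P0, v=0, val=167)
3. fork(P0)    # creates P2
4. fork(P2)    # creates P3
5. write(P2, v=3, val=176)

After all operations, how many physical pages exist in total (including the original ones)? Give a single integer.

Op 1: fork(P0) -> P1. 4 ppages; refcounts: pp0:2 pp1:2 pp2:2 pp3:2
Op 2: write(P0, v0, 167). refcount(pp0)=2>1 -> COPY to pp4. 5 ppages; refcounts: pp0:1 pp1:2 pp2:2 pp3:2 pp4:1
Op 3: fork(P0) -> P2. 5 ppages; refcounts: pp0:1 pp1:3 pp2:3 pp3:3 pp4:2
Op 4: fork(P2) -> P3. 5 ppages; refcounts: pp0:1 pp1:4 pp2:4 pp3:4 pp4:3
Op 5: write(P2, v3, 176). refcount(pp3)=4>1 -> COPY to pp5. 6 ppages; refcounts: pp0:1 pp1:4 pp2:4 pp3:3 pp4:3 pp5:1

Answer: 6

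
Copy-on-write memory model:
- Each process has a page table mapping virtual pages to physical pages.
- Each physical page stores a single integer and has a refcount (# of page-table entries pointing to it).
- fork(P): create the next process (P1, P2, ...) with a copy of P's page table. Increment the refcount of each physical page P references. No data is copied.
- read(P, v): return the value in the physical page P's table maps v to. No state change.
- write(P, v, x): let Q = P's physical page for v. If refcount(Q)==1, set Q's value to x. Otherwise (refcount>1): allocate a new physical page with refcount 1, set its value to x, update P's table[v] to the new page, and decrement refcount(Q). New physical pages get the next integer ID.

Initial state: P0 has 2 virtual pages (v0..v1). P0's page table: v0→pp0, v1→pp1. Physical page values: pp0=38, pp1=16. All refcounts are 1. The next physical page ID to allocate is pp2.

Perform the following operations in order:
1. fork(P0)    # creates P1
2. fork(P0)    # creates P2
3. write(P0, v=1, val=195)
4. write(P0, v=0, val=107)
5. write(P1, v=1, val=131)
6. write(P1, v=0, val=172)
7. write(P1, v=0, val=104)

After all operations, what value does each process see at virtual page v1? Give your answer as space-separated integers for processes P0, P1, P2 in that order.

Op 1: fork(P0) -> P1. 2 ppages; refcounts: pp0:2 pp1:2
Op 2: fork(P0) -> P2. 2 ppages; refcounts: pp0:3 pp1:3
Op 3: write(P0, v1, 195). refcount(pp1)=3>1 -> COPY to pp2. 3 ppages; refcounts: pp0:3 pp1:2 pp2:1
Op 4: write(P0, v0, 107). refcount(pp0)=3>1 -> COPY to pp3. 4 ppages; refcounts: pp0:2 pp1:2 pp2:1 pp3:1
Op 5: write(P1, v1, 131). refcount(pp1)=2>1 -> COPY to pp4. 5 ppages; refcounts: pp0:2 pp1:1 pp2:1 pp3:1 pp4:1
Op 6: write(P1, v0, 172). refcount(pp0)=2>1 -> COPY to pp5. 6 ppages; refcounts: pp0:1 pp1:1 pp2:1 pp3:1 pp4:1 pp5:1
Op 7: write(P1, v0, 104). refcount(pp5)=1 -> write in place. 6 ppages; refcounts: pp0:1 pp1:1 pp2:1 pp3:1 pp4:1 pp5:1
P0: v1 -> pp2 = 195
P1: v1 -> pp4 = 131
P2: v1 -> pp1 = 16

Answer: 195 131 16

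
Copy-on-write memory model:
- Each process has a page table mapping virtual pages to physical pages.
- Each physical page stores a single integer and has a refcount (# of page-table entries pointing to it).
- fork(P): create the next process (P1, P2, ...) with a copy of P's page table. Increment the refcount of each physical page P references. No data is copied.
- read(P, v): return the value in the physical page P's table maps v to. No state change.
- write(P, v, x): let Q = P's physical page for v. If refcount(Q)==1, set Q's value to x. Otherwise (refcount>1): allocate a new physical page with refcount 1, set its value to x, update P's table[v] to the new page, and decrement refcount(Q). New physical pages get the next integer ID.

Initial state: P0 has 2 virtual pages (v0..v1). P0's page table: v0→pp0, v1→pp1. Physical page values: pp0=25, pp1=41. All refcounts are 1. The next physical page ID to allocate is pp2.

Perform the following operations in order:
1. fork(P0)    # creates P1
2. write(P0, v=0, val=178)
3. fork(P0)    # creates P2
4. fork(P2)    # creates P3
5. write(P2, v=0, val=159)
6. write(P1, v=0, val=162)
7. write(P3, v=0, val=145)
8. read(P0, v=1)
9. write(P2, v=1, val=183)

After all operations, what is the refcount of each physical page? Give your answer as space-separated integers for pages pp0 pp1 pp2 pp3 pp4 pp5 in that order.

Op 1: fork(P0) -> P1. 2 ppages; refcounts: pp0:2 pp1:2
Op 2: write(P0, v0, 178). refcount(pp0)=2>1 -> COPY to pp2. 3 ppages; refcounts: pp0:1 pp1:2 pp2:1
Op 3: fork(P0) -> P2. 3 ppages; refcounts: pp0:1 pp1:3 pp2:2
Op 4: fork(P2) -> P3. 3 ppages; refcounts: pp0:1 pp1:4 pp2:3
Op 5: write(P2, v0, 159). refcount(pp2)=3>1 -> COPY to pp3. 4 ppages; refcounts: pp0:1 pp1:4 pp2:2 pp3:1
Op 6: write(P1, v0, 162). refcount(pp0)=1 -> write in place. 4 ppages; refcounts: pp0:1 pp1:4 pp2:2 pp3:1
Op 7: write(P3, v0, 145). refcount(pp2)=2>1 -> COPY to pp4. 5 ppages; refcounts: pp0:1 pp1:4 pp2:1 pp3:1 pp4:1
Op 8: read(P0, v1) -> 41. No state change.
Op 9: write(P2, v1, 183). refcount(pp1)=4>1 -> COPY to pp5. 6 ppages; refcounts: pp0:1 pp1:3 pp2:1 pp3:1 pp4:1 pp5:1

Answer: 1 3 1 1 1 1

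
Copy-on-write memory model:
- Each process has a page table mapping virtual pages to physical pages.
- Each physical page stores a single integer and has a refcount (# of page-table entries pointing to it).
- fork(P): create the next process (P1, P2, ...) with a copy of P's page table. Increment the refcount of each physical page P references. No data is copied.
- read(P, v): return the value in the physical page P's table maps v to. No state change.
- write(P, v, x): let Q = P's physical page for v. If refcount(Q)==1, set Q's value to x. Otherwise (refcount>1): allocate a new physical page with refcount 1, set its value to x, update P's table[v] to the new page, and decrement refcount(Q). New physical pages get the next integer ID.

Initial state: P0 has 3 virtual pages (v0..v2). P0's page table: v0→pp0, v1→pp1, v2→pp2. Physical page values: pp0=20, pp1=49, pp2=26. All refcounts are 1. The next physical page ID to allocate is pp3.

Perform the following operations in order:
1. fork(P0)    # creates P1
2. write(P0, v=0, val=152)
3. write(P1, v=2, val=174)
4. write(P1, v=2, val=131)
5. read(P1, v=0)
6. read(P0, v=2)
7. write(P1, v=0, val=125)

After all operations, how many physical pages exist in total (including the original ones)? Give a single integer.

Answer: 5

Derivation:
Op 1: fork(P0) -> P1. 3 ppages; refcounts: pp0:2 pp1:2 pp2:2
Op 2: write(P0, v0, 152). refcount(pp0)=2>1 -> COPY to pp3. 4 ppages; refcounts: pp0:1 pp1:2 pp2:2 pp3:1
Op 3: write(P1, v2, 174). refcount(pp2)=2>1 -> COPY to pp4. 5 ppages; refcounts: pp0:1 pp1:2 pp2:1 pp3:1 pp4:1
Op 4: write(P1, v2, 131). refcount(pp4)=1 -> write in place. 5 ppages; refcounts: pp0:1 pp1:2 pp2:1 pp3:1 pp4:1
Op 5: read(P1, v0) -> 20. No state change.
Op 6: read(P0, v2) -> 26. No state change.
Op 7: write(P1, v0, 125). refcount(pp0)=1 -> write in place. 5 ppages; refcounts: pp0:1 pp1:2 pp2:1 pp3:1 pp4:1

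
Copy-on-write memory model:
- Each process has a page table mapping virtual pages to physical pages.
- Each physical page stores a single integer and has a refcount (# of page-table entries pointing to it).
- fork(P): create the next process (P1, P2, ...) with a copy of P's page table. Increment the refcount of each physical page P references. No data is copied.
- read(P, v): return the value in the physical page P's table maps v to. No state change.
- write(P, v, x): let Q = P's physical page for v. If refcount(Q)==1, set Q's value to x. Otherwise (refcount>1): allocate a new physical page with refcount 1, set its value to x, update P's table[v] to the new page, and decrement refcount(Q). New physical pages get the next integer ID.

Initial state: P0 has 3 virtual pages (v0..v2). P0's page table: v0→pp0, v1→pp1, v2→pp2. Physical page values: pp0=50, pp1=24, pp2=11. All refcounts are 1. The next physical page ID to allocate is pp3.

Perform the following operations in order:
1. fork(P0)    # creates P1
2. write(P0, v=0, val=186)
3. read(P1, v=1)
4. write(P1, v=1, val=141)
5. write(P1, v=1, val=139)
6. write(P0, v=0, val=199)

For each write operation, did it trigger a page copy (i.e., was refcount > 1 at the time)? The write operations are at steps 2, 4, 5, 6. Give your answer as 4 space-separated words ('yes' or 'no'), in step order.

Op 1: fork(P0) -> P1. 3 ppages; refcounts: pp0:2 pp1:2 pp2:2
Op 2: write(P0, v0, 186). refcount(pp0)=2>1 -> COPY to pp3. 4 ppages; refcounts: pp0:1 pp1:2 pp2:2 pp3:1
Op 3: read(P1, v1) -> 24. No state change.
Op 4: write(P1, v1, 141). refcount(pp1)=2>1 -> COPY to pp4. 5 ppages; refcounts: pp0:1 pp1:1 pp2:2 pp3:1 pp4:1
Op 5: write(P1, v1, 139). refcount(pp4)=1 -> write in place. 5 ppages; refcounts: pp0:1 pp1:1 pp2:2 pp3:1 pp4:1
Op 6: write(P0, v0, 199). refcount(pp3)=1 -> write in place. 5 ppages; refcounts: pp0:1 pp1:1 pp2:2 pp3:1 pp4:1

yes yes no no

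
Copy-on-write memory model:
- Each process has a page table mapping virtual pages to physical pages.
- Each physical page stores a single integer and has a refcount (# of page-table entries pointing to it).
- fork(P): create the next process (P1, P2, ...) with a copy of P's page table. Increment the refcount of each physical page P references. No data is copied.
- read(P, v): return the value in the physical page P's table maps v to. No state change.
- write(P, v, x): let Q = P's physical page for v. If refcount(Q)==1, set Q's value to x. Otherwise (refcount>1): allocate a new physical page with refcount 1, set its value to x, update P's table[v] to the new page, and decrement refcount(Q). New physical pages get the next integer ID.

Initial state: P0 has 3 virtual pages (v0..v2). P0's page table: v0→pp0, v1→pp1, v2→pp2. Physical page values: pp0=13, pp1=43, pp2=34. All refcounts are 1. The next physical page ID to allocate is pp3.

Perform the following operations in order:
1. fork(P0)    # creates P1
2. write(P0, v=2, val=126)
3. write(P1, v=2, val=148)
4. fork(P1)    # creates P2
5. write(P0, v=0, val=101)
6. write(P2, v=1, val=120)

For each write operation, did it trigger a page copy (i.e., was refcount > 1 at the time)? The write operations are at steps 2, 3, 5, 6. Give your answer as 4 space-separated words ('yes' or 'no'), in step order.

Op 1: fork(P0) -> P1. 3 ppages; refcounts: pp0:2 pp1:2 pp2:2
Op 2: write(P0, v2, 126). refcount(pp2)=2>1 -> COPY to pp3. 4 ppages; refcounts: pp0:2 pp1:2 pp2:1 pp3:1
Op 3: write(P1, v2, 148). refcount(pp2)=1 -> write in place. 4 ppages; refcounts: pp0:2 pp1:2 pp2:1 pp3:1
Op 4: fork(P1) -> P2. 4 ppages; refcounts: pp0:3 pp1:3 pp2:2 pp3:1
Op 5: write(P0, v0, 101). refcount(pp0)=3>1 -> COPY to pp4. 5 ppages; refcounts: pp0:2 pp1:3 pp2:2 pp3:1 pp4:1
Op 6: write(P2, v1, 120). refcount(pp1)=3>1 -> COPY to pp5. 6 ppages; refcounts: pp0:2 pp1:2 pp2:2 pp3:1 pp4:1 pp5:1

yes no yes yes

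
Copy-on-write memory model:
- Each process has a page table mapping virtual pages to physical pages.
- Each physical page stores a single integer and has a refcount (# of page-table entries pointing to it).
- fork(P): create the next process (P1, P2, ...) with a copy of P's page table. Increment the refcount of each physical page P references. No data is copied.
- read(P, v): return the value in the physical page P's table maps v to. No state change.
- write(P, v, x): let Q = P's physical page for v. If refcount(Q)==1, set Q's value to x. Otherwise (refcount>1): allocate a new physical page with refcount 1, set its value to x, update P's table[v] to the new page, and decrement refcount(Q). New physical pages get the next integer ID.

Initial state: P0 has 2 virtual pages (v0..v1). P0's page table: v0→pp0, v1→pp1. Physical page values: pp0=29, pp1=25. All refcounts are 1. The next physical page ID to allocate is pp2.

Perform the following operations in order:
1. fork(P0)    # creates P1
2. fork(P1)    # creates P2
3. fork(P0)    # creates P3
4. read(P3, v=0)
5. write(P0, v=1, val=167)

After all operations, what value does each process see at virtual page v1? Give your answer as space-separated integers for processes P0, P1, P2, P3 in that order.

Answer: 167 25 25 25

Derivation:
Op 1: fork(P0) -> P1. 2 ppages; refcounts: pp0:2 pp1:2
Op 2: fork(P1) -> P2. 2 ppages; refcounts: pp0:3 pp1:3
Op 3: fork(P0) -> P3. 2 ppages; refcounts: pp0:4 pp1:4
Op 4: read(P3, v0) -> 29. No state change.
Op 5: write(P0, v1, 167). refcount(pp1)=4>1 -> COPY to pp2. 3 ppages; refcounts: pp0:4 pp1:3 pp2:1
P0: v1 -> pp2 = 167
P1: v1 -> pp1 = 25
P2: v1 -> pp1 = 25
P3: v1 -> pp1 = 25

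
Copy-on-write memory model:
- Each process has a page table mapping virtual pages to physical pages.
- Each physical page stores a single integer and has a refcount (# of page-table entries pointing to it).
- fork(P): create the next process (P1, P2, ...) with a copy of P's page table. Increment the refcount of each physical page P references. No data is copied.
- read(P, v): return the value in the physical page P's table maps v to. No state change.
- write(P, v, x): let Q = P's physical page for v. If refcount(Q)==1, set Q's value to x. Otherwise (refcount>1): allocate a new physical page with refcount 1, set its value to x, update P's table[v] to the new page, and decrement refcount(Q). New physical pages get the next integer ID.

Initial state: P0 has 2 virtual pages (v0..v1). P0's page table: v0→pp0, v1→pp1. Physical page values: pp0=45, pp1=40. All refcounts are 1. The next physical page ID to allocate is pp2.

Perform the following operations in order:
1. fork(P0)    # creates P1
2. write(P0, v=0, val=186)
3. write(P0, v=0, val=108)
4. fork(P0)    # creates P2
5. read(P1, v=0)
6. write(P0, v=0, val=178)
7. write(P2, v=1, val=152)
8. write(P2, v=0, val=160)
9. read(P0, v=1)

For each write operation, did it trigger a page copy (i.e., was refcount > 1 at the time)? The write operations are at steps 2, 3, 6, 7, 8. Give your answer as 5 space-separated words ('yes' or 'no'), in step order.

Op 1: fork(P0) -> P1. 2 ppages; refcounts: pp0:2 pp1:2
Op 2: write(P0, v0, 186). refcount(pp0)=2>1 -> COPY to pp2. 3 ppages; refcounts: pp0:1 pp1:2 pp2:1
Op 3: write(P0, v0, 108). refcount(pp2)=1 -> write in place. 3 ppages; refcounts: pp0:1 pp1:2 pp2:1
Op 4: fork(P0) -> P2. 3 ppages; refcounts: pp0:1 pp1:3 pp2:2
Op 5: read(P1, v0) -> 45. No state change.
Op 6: write(P0, v0, 178). refcount(pp2)=2>1 -> COPY to pp3. 4 ppages; refcounts: pp0:1 pp1:3 pp2:1 pp3:1
Op 7: write(P2, v1, 152). refcount(pp1)=3>1 -> COPY to pp4. 5 ppages; refcounts: pp0:1 pp1:2 pp2:1 pp3:1 pp4:1
Op 8: write(P2, v0, 160). refcount(pp2)=1 -> write in place. 5 ppages; refcounts: pp0:1 pp1:2 pp2:1 pp3:1 pp4:1
Op 9: read(P0, v1) -> 40. No state change.

yes no yes yes no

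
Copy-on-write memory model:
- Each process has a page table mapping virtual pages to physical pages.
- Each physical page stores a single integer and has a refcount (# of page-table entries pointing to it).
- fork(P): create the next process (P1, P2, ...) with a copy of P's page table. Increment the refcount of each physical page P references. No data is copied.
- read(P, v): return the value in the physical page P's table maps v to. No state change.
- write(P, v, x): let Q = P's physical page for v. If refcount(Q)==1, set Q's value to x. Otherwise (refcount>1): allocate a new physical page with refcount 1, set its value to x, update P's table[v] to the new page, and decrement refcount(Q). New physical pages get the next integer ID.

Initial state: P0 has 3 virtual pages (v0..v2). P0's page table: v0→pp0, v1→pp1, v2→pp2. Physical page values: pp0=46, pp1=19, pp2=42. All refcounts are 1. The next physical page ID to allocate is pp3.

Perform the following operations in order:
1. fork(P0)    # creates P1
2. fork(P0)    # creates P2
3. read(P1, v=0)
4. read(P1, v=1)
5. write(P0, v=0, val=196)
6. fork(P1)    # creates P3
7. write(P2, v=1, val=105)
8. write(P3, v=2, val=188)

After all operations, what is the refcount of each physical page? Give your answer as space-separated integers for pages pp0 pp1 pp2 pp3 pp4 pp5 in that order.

Op 1: fork(P0) -> P1. 3 ppages; refcounts: pp0:2 pp1:2 pp2:2
Op 2: fork(P0) -> P2. 3 ppages; refcounts: pp0:3 pp1:3 pp2:3
Op 3: read(P1, v0) -> 46. No state change.
Op 4: read(P1, v1) -> 19. No state change.
Op 5: write(P0, v0, 196). refcount(pp0)=3>1 -> COPY to pp3. 4 ppages; refcounts: pp0:2 pp1:3 pp2:3 pp3:1
Op 6: fork(P1) -> P3. 4 ppages; refcounts: pp0:3 pp1:4 pp2:4 pp3:1
Op 7: write(P2, v1, 105). refcount(pp1)=4>1 -> COPY to pp4. 5 ppages; refcounts: pp0:3 pp1:3 pp2:4 pp3:1 pp4:1
Op 8: write(P3, v2, 188). refcount(pp2)=4>1 -> COPY to pp5. 6 ppages; refcounts: pp0:3 pp1:3 pp2:3 pp3:1 pp4:1 pp5:1

Answer: 3 3 3 1 1 1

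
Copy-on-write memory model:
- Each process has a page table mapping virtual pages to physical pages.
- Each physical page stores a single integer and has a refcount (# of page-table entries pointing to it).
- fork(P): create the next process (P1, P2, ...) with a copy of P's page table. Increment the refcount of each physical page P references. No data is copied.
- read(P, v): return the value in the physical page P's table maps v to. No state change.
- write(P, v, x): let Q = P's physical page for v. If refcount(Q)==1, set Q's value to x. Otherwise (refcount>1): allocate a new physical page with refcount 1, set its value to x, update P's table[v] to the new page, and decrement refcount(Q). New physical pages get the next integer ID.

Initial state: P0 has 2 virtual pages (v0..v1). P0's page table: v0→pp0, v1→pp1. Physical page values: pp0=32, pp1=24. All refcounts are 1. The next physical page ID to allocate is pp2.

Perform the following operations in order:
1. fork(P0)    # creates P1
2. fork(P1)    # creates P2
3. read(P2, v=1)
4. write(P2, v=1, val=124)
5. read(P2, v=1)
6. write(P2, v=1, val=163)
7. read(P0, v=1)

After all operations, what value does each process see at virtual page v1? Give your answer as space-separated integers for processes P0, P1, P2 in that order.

Answer: 24 24 163

Derivation:
Op 1: fork(P0) -> P1. 2 ppages; refcounts: pp0:2 pp1:2
Op 2: fork(P1) -> P2. 2 ppages; refcounts: pp0:3 pp1:3
Op 3: read(P2, v1) -> 24. No state change.
Op 4: write(P2, v1, 124). refcount(pp1)=3>1 -> COPY to pp2. 3 ppages; refcounts: pp0:3 pp1:2 pp2:1
Op 5: read(P2, v1) -> 124. No state change.
Op 6: write(P2, v1, 163). refcount(pp2)=1 -> write in place. 3 ppages; refcounts: pp0:3 pp1:2 pp2:1
Op 7: read(P0, v1) -> 24. No state change.
P0: v1 -> pp1 = 24
P1: v1 -> pp1 = 24
P2: v1 -> pp2 = 163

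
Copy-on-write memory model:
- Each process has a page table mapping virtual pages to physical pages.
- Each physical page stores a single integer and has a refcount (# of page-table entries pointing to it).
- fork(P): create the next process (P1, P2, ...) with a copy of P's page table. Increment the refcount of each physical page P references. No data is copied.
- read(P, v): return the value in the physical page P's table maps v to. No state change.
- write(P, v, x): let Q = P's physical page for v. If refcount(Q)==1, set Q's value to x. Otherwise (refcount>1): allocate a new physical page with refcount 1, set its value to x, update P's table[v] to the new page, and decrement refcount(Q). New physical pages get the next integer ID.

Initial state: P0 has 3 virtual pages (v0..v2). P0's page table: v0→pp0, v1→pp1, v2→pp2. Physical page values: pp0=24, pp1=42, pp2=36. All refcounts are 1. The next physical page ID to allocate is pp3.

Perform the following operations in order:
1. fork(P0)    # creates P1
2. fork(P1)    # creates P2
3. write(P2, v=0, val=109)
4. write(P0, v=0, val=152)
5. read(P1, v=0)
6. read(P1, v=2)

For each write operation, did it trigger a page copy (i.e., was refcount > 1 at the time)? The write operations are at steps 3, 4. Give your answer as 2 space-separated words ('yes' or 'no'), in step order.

Op 1: fork(P0) -> P1. 3 ppages; refcounts: pp0:2 pp1:2 pp2:2
Op 2: fork(P1) -> P2. 3 ppages; refcounts: pp0:3 pp1:3 pp2:3
Op 3: write(P2, v0, 109). refcount(pp0)=3>1 -> COPY to pp3. 4 ppages; refcounts: pp0:2 pp1:3 pp2:3 pp3:1
Op 4: write(P0, v0, 152). refcount(pp0)=2>1 -> COPY to pp4. 5 ppages; refcounts: pp0:1 pp1:3 pp2:3 pp3:1 pp4:1
Op 5: read(P1, v0) -> 24. No state change.
Op 6: read(P1, v2) -> 36. No state change.

yes yes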